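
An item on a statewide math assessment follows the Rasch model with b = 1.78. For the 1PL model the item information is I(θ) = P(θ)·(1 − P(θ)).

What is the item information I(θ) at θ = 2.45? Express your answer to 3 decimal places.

P = 1/(1+e^{-0.6700}) = 0.6615
P(1−P) = 0.6615 × 0.3385 = 0.2239
I = P(1−P) = 0.22392

0.224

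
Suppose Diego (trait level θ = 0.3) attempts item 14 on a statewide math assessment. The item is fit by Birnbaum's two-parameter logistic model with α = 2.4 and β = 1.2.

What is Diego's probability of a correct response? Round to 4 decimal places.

P(θ) = 1 / (1 + exp(−α(θ − β)))
Exponent: 2.4 × (0.3 − 1.2) = -2.1600
1/(1 + e^{2.1600}) = 0.1034

0.1034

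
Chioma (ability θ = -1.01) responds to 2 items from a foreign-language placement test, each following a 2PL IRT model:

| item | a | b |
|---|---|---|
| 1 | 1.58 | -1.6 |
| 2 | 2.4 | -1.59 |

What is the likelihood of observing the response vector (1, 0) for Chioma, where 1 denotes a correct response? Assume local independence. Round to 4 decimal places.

0.1429

P(θ) = 1 / (1 + exp(−a(θ − b)))
P_1 = 1/(1+e^{-0.9322}) = 0.7175
P_2 = 1/(1+e^{-1.3920}) = 0.8009
L = P_1 × (1−P_2) = 0.7175 × 0.1991 = 0.14285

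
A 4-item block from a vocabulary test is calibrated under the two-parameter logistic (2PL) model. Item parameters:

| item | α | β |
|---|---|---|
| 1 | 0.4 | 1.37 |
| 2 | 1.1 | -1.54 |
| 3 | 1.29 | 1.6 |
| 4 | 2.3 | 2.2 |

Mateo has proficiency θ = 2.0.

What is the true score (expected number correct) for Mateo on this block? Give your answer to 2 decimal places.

2.56

P(θ) = 1 / (1 + exp(−α(θ − β)))
P_1 = 1/(1+e^{-0.2520}) = 0.5627
P_2 = 1/(1+e^{-3.8940}) = 0.9800
P_3 = 1/(1+e^{-0.5160}) = 0.6262
P_4 = 1/(1+e^{0.4600}) = 0.3870
E[score] = 0.5627 + 0.9800 + 0.6262 + 0.3870 = 2.5559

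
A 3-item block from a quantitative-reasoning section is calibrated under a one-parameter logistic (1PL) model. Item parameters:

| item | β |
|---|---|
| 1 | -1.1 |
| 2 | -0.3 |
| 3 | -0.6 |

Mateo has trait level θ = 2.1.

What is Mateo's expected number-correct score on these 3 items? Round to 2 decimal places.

2.81

P(θ) = 1 / (1 + exp(−(θ − β)))
P_1 = 1/(1+e^{-3.2000}) = 0.9608
P_2 = 1/(1+e^{-2.4000}) = 0.9168
P_3 = 1/(1+e^{-2.7000}) = 0.9370
E[score] = 0.9608 + 0.9168 + 0.9370 = 2.8147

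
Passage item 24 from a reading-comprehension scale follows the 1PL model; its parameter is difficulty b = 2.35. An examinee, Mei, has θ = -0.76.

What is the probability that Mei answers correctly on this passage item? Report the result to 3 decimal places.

P(θ) = 1 / (1 + exp(−(θ − b)))
Exponent: (-0.76 − 2.35) = -3.1100
1/(1 + e^{3.1100}) = 0.0427
P = 0.0427

0.043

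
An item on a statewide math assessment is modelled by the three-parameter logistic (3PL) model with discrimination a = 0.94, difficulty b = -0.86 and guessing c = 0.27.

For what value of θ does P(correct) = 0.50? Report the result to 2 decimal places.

-1.69

P(θ) = c + (1 − c) · 1 / (1 + exp(−a(θ − b)))
Remove guessing floor: (0.50 − 0.27)/(1 − 0.27) = 0.3151
logit = ln(0.3151/0.6849) = -0.7765
θ = b + logit/(a) = -0.86 + (-0.7765)/0.9400 = -1.6861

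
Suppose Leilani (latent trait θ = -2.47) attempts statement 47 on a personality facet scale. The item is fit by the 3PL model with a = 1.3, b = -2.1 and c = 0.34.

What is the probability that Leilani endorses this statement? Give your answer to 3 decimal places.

0.592

P(θ) = c + (1 − c) · 1 / (1 + exp(−a(θ − b)))
Exponent: 1.3 × (-2.47 − (-2.1)) = -0.4810
1/(1 + e^{0.4810}) = 0.3820
P = 0.34 + 0.66 × 0.3820 = 0.5921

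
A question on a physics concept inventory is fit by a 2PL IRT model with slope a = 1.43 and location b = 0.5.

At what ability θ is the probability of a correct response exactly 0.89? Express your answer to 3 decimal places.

P(θ) = 1 / (1 + exp(−a(θ − b)))
logit = ln(0.8900/0.1100) = 2.0907
θ = b + logit/(a) = 0.5 + 2.0907/1.4300 = 1.9621

1.962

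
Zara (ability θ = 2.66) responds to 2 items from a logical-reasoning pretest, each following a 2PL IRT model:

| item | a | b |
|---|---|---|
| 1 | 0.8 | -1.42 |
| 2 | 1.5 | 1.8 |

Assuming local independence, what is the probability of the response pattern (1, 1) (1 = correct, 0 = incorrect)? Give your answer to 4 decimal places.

P(θ) = 1 / (1 + exp(−a(θ − b)))
P_1 = 1/(1+e^{-3.2640}) = 0.9632
P_2 = 1/(1+e^{-1.2900}) = 0.7841
L = P_1 × P_2 = 0.9632 × 0.7841 = 0.75527

0.7553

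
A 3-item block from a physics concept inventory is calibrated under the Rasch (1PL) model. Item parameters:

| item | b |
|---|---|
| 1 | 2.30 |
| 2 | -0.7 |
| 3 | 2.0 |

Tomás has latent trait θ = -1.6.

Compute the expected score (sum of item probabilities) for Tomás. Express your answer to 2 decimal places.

0.34

P(θ) = 1 / (1 + exp(−(θ − b)))
P_1 = 1/(1+e^{3.9000}) = 0.0198
P_2 = 1/(1+e^{0.9000}) = 0.2891
P_3 = 1/(1+e^{3.6000}) = 0.0266
E[score] = 0.0198 + 0.2891 + 0.0266 = 0.3355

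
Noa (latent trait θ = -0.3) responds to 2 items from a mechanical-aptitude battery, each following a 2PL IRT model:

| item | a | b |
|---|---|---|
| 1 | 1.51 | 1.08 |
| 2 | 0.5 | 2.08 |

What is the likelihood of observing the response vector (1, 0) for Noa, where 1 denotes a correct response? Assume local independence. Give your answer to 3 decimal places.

P(θ) = 1 / (1 + exp(−a(θ − b)))
P_1 = 1/(1+e^{2.0838}) = 0.1107
P_2 = 1/(1+e^{1.1900}) = 0.2333
L = P_1 × (1−P_2) = 0.1107 × 0.7667 = 0.08486

0.085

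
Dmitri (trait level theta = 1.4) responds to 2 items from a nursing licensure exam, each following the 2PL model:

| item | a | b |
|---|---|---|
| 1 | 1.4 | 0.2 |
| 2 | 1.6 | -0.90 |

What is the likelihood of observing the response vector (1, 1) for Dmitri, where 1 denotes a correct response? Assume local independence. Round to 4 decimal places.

0.8222

P(theta) = 1 / (1 + exp(−a(theta − b)))
P_1 = 1/(1+e^{-1.6800}) = 0.8429
P_2 = 1/(1+e^{-3.6800}) = 0.9754
L = P_1 × P_2 = 0.8429 × 0.9754 = 0.82217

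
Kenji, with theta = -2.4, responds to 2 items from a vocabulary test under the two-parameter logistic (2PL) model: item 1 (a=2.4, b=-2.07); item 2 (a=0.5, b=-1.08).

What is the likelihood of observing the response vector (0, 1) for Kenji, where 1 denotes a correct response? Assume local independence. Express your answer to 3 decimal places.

P(theta) = 1 / (1 + exp(−a(theta − b)))
P_1 = 1/(1+e^{0.7920}) = 0.3117
P_2 = 1/(1+e^{0.6600}) = 0.3407
L = (1−P_1) × P_2 = 0.6883 × 0.3407 = 0.23452

0.235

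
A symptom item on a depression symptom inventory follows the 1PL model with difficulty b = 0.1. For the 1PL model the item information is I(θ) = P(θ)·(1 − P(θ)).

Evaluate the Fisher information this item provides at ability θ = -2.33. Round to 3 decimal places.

0.074

P = 1/(1+e^{2.4300}) = 0.0809
P(1−P) = 0.0809 × 0.9191 = 0.0744
I = P(1−P) = 0.07437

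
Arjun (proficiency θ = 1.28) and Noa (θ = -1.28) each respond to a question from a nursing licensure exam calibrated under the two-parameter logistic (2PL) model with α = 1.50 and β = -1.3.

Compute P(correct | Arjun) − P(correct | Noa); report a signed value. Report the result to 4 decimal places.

0.4721

P(θ) = 1 / (1 + exp(−α(θ − β)))
P(Arjun) = 0.9796  [exponent 3.8700]
P(Noa) = 0.5075  [exponent 0.0300]
Difference = 0.9796 − 0.5075 = 0.4721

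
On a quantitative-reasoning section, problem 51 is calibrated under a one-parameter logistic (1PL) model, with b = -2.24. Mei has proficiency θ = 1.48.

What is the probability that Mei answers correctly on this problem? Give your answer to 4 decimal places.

0.9763

P(θ) = 1 / (1 + exp(−(θ − b)))
Exponent: (1.48 − (-2.24)) = 3.7200
1/(1 + e^{-3.7200}) = 0.9763
P = 0.9763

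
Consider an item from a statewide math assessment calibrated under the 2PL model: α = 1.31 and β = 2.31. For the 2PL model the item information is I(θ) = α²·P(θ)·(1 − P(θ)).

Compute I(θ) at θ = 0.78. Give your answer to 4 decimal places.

P = 1/(1+e^{2.0043}) = 0.1188
P(1−P) = 0.1188 × 0.8812 = 0.1047
I = α² × P(1−P) = 1.31² × 0.1047 = 0.17959

0.1796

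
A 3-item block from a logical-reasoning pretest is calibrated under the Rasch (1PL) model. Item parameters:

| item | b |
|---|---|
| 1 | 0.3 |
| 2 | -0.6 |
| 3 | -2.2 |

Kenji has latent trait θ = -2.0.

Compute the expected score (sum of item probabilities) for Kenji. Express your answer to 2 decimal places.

P(θ) = 1 / (1 + exp(−(θ − b)))
P_1 = 1/(1+e^{2.3000}) = 0.0911
P_2 = 1/(1+e^{1.4000}) = 0.1978
P_3 = 1/(1+e^{-0.2000}) = 0.5498
E[score] = 0.0911 + 0.1978 + 0.5498 = 0.8388

0.84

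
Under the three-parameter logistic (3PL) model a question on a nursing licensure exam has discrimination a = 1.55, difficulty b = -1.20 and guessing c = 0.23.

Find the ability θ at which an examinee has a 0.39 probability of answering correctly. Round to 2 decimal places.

P(θ) = c + (1 − c) · 1 / (1 + exp(−a(θ − b)))
Remove guessing floor: (0.39 − 0.23)/(1 − 0.23) = 0.2078
logit = ln(0.2078/0.7922) = -1.3383
θ = b + logit/(a) = -1.20 + (-1.3383)/1.5500 = -2.0634

-2.06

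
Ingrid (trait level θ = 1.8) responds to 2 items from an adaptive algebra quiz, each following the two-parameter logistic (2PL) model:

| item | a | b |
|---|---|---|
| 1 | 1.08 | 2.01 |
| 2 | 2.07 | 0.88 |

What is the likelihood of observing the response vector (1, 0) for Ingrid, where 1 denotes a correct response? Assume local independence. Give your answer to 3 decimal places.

P(θ) = 1 / (1 + exp(−a(θ − b)))
P_1 = 1/(1+e^{0.2268}) = 0.4435
P_2 = 1/(1+e^{-1.9044}) = 0.8704
L = P_1 × (1−P_2) = 0.4435 × 0.1296 = 0.05749

0.057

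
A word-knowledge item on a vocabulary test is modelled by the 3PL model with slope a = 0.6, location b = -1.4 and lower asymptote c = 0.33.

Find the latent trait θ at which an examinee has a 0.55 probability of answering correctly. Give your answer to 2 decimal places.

P(θ) = c + (1 − c) · 1 / (1 + exp(−a(θ − b)))
Remove guessing floor: (0.55 − 0.33)/(1 − 0.33) = 0.3284
logit = ln(0.3284/0.6716) = -0.7156
θ = b + logit/(a) = -1.4 + (-0.7156)/0.6000 = -2.5927

-2.59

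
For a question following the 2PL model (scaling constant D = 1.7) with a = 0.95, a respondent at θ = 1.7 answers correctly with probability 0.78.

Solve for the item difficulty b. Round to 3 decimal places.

P(θ) = 1 / (1 + exp(−D·a(θ − b)))
logit(0.78) = ln(0.78/0.22) = 1.2657
b = θ − logit/(1.7·a) = 1.7 − 1.2657/1.6150 = 0.9163

0.916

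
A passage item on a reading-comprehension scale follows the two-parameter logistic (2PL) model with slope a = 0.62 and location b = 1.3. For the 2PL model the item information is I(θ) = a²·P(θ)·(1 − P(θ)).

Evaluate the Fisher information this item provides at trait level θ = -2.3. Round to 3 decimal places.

P = 1/(1+e^{2.2320}) = 0.0969
P(1−P) = 0.0969 × 0.9031 = 0.0875
I = a² × P(1−P) = 0.62² × 0.0875 = 0.03364

0.034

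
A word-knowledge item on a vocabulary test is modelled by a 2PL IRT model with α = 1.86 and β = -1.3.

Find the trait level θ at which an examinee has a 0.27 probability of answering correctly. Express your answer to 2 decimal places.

P(θ) = 1 / (1 + exp(−α(θ − β)))
logit = ln(0.2700/0.7300) = -0.9946
θ = β + logit/(α) = -1.3 + (-0.9946)/1.8600 = -1.8347

-1.83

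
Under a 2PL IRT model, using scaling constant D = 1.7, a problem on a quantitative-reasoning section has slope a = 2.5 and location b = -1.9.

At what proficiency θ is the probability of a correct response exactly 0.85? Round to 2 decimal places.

P(θ) = 1 / (1 + exp(−D·a(θ − b)))
logit = ln(0.8500/0.1500) = 1.7346
θ = b + logit/(1.7·a) = -1.9 + 1.7346/4.2500 = -1.4919

-1.49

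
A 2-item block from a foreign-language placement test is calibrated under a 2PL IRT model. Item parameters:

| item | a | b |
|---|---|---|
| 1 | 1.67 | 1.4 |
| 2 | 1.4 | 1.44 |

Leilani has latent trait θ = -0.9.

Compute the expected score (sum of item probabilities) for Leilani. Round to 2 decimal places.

P(θ) = 1 / (1 + exp(−a(θ − b)))
P_1 = 1/(1+e^{3.8410}) = 0.0210
P_2 = 1/(1+e^{3.2760}) = 0.0364
E[score] = 0.0210 + 0.0364 = 0.0574

0.06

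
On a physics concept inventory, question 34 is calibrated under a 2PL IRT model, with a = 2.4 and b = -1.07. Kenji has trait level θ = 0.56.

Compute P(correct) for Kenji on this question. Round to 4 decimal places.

P(θ) = 1 / (1 + exp(−a(θ − b)))
Exponent: 2.4 × (0.56 − (-1.07)) = 3.9120
1/(1 + e^{-3.9120}) = 0.9804

0.9804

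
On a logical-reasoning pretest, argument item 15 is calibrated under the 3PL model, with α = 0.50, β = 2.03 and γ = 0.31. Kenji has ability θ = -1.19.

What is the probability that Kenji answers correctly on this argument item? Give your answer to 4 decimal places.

P(θ) = γ + (1 − γ) · 1 / (1 + exp(−α(θ − β)))
Exponent: 0.50 × (-1.19 − 2.03) = -1.6100
1/(1 + e^{1.6100}) = 0.1666
P = 0.31 + 0.69 × 0.1666 = 0.4249

0.4249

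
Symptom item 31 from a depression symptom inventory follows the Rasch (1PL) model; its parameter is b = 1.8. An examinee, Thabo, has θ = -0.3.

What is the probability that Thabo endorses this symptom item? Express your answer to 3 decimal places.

0.109

P(θ) = 1 / (1 + exp(−(θ − b)))
Exponent: (-0.3 − 1.8) = -2.1000
1/(1 + e^{2.1000}) = 0.1091
P = 0.1091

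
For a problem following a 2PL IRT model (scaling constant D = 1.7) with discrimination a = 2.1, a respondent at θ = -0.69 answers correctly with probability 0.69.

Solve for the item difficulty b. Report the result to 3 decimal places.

P(θ) = 1 / (1 + exp(−D·a(θ − b)))
logit(0.69) = ln(0.69/0.31) = 0.8001
b = θ − logit/(1.7·a) = -0.69 − 0.8001/3.5700 = -0.9141

-0.914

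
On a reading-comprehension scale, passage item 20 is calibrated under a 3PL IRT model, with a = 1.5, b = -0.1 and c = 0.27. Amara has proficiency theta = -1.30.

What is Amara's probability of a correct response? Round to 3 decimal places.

0.374

P(theta) = c + (1 − c) · 1 / (1 + exp(−a(theta − b)))
Exponent: 1.5 × (-1.30 − (-0.1)) = -1.8000
1/(1 + e^{1.8000}) = 0.1419
P = 0.27 + 0.73 × 0.1419 = 0.3736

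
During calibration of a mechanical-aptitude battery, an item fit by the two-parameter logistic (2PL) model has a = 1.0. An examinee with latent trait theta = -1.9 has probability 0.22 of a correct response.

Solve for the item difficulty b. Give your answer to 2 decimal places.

-0.63

P(theta) = 1 / (1 + exp(−a(theta − b)))
logit(0.22) = ln(0.22/0.78) = -1.2657
b = theta − logit/(a) = -1.9 − (-1.2657)/1.0000 = -0.6343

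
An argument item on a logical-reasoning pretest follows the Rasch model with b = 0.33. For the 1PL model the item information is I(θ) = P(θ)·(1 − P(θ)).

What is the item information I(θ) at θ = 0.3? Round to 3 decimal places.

P = 1/(1+e^{0.0300}) = 0.4925
P(1−P) = 0.4925 × 0.5075 = 0.2499
I = P(1−P) = 0.24994

0.250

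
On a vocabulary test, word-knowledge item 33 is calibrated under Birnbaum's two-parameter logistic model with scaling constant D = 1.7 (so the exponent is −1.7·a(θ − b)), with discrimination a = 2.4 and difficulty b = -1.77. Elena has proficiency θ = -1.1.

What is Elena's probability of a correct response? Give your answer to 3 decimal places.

P(θ) = 1 / (1 + exp(−D·a(θ − b)))
Exponent: 1.7 × 2.4 × (-1.1 − (-1.77)) = 2.7336
1/(1 + e^{-2.7336}) = 0.9390
P = 0.9390

0.939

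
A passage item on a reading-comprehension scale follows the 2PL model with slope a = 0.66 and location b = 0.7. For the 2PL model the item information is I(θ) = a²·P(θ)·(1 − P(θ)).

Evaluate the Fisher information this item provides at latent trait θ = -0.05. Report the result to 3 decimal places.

P = 1/(1+e^{0.4950}) = 0.3787
P(1−P) = 0.3787 × 0.6213 = 0.2353
I = a² × P(1−P) = 0.66² × 0.2353 = 0.10249

0.102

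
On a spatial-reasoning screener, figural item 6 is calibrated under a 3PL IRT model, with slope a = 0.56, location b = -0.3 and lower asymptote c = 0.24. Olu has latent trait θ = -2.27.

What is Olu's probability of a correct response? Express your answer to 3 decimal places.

0.429

P(θ) = c + (1 − c) · 1 / (1 + exp(−a(θ − b)))
Exponent: 0.56 × (-2.27 − (-0.3)) = -1.1032
1/(1 + e^{1.1032}) = 0.2491
P = 0.24 + 0.76 × 0.2491 = 0.4293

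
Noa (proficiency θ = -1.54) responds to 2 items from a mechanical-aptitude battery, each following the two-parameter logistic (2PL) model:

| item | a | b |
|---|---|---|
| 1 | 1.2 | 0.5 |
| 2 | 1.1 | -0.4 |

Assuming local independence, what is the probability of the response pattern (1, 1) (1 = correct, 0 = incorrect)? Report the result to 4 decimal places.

0.0177

P(θ) = 1 / (1 + exp(−a(θ − b)))
P_1 = 1/(1+e^{2.4480}) = 0.0796
P_2 = 1/(1+e^{1.2540}) = 0.2220
L = P_1 × P_2 = 0.0796 × 0.2220 = 0.01767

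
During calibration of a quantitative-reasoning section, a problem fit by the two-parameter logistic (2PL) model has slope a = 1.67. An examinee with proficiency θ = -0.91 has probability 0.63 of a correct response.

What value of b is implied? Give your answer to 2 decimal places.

-1.23

P(θ) = 1 / (1 + exp(−a(θ − b)))
logit(0.63) = ln(0.63/0.37) = 0.5322
b = θ − logit/(a) = -0.91 − 0.5322/1.6700 = -1.2287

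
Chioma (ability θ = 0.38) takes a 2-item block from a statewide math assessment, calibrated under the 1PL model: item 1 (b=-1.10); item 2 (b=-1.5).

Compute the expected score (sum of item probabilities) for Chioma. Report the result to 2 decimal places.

1.68

P(θ) = 1 / (1 + exp(−(θ − b)))
P_1 = 1/(1+e^{-1.4800}) = 0.8146
P_2 = 1/(1+e^{-1.8800}) = 0.8676
E[score] = 0.8146 + 0.8676 = 1.6822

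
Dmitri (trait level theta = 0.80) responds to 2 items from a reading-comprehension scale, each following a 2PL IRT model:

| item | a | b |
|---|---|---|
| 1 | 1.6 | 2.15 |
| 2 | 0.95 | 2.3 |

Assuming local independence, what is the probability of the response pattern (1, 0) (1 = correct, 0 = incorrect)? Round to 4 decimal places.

0.0834

P(theta) = 1 / (1 + exp(−a(theta − b)))
P_1 = 1/(1+e^{2.1600}) = 0.1034
P_2 = 1/(1+e^{1.4250}) = 0.1939
L = P_1 × (1−P_2) = 0.1034 × 0.8061 = 0.08335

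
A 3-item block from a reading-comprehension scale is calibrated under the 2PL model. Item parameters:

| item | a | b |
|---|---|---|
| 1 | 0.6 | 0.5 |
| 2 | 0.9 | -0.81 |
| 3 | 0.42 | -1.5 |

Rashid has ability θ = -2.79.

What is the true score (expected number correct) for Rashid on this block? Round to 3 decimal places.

0.634

P(θ) = 1 / (1 + exp(−a(θ − b)))
P_1 = 1/(1+e^{1.9740}) = 0.1220
P_2 = 1/(1+e^{1.7820}) = 0.1441
P_3 = 1/(1+e^{0.5418}) = 0.3678
E[score] = 0.1220 + 0.1441 + 0.3678 = 0.6338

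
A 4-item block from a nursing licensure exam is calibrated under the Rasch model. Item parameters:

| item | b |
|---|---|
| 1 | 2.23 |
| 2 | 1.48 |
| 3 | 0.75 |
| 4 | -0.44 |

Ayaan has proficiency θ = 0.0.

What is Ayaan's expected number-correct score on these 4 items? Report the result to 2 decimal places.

P(θ) = 1 / (1 + exp(−(θ − b)))
P_1 = 1/(1+e^{2.2300}) = 0.0971
P_2 = 1/(1+e^{1.4800}) = 0.1854
P_3 = 1/(1+e^{0.7500}) = 0.3208
P_4 = 1/(1+e^{-0.4400}) = 0.6083
E[score] = 0.0971 + 0.1854 + 0.3208 + 0.6083 = 1.2116

1.21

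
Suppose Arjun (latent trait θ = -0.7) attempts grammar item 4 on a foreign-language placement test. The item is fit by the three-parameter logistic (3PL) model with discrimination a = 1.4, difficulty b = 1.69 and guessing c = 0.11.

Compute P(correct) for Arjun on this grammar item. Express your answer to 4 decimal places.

P(θ) = c + (1 − c) · 1 / (1 + exp(−a(θ − b)))
Exponent: 1.4 × (-0.7 − 1.69) = -3.3460
1/(1 + e^{3.3460}) = 0.0340
P = 0.11 + 0.89 × 0.0340 = 0.1403

0.1403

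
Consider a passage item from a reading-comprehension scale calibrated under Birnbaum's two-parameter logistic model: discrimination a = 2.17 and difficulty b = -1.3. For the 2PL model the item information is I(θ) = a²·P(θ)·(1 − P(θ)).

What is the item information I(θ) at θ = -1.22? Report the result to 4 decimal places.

P = 1/(1+e^{-0.1736}) = 0.5433
P(1−P) = 0.5433 × 0.4567 = 0.2481
I = a² × P(1−P) = 2.17² × 0.2481 = 1.16840

1.1684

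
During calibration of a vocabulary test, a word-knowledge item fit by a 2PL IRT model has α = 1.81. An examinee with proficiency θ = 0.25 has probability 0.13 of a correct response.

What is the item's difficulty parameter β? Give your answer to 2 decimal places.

1.30

P(θ) = 1 / (1 + exp(−α(θ − β)))
logit(0.13) = ln(0.13/0.87) = -1.9010
β = θ − logit/(α) = 0.25 − (-1.9010)/1.8100 = 1.3003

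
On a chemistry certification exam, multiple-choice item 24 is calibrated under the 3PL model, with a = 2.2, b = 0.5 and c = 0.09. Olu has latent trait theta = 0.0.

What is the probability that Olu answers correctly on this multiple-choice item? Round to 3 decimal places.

P(theta) = c + (1 − c) · 1 / (1 + exp(−a(theta − b)))
Exponent: 2.2 × (0.0 − 0.5) = -1.1000
1/(1 + e^{1.1000}) = 0.2497
P = 0.09 + 0.91 × 0.2497 = 0.3173

0.317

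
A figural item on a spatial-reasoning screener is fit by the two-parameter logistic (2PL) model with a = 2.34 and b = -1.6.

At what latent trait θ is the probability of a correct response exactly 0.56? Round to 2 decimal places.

P(θ) = 1 / (1 + exp(−a(θ − b)))
logit = ln(0.5600/0.4400) = 0.2412
θ = b + logit/(a) = -1.6 + 0.2412/2.3400 = -1.4969

-1.50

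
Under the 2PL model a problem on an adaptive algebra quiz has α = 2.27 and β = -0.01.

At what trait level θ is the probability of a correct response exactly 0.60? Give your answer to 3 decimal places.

0.169

P(θ) = 1 / (1 + exp(−α(θ − β)))
logit = ln(0.6000/0.4000) = 0.4055
θ = β + logit/(α) = -0.01 + 0.4055/2.2700 = 0.1686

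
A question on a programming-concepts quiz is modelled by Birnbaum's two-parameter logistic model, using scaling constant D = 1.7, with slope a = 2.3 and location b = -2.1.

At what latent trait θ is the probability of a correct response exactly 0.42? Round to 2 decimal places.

P(θ) = 1 / (1 + exp(−D·a(θ − b)))
logit = ln(0.4200/0.5800) = -0.3228
θ = b + logit/(1.7·a) = -2.1 + (-0.3228)/3.9100 = -2.1826

-2.18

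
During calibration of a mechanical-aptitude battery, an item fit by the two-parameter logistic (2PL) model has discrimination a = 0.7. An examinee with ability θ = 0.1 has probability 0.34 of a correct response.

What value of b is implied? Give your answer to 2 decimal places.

1.05

P(θ) = 1 / (1 + exp(−a(θ − b)))
logit(0.34) = ln(0.34/0.66) = -0.6633
b = θ − logit/(a) = 0.1 − (-0.6633)/0.7000 = 1.0476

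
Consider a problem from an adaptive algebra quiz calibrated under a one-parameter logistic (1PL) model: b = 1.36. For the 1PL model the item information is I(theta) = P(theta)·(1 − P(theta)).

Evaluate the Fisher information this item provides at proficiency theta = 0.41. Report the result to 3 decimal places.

P = 1/(1+e^{0.9500}) = 0.2789
P(1−P) = 0.2789 × 0.7211 = 0.2011
I = P(1−P) = 0.20111

0.201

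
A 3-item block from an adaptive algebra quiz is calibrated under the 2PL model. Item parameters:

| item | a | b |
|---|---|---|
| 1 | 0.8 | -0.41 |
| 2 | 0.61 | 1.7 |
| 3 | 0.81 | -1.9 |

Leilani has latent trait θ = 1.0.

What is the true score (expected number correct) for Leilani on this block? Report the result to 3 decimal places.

P(θ) = 1 / (1 + exp(−a(θ − b)))
P_1 = 1/(1+e^{-1.1280}) = 0.7555
P_2 = 1/(1+e^{0.4270}) = 0.3948
P_3 = 1/(1+e^{-2.3490}) = 0.9129
E[score] = 0.7555 + 0.3948 + 0.9129 = 2.0632

2.063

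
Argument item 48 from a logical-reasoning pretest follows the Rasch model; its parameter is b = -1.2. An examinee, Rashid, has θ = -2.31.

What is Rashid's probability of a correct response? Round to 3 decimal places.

P(θ) = 1 / (1 + exp(−(θ − b)))
Exponent: (-2.31 − (-1.2)) = -1.1100
1/(1 + e^{1.1100}) = 0.2479
P = 0.2479

0.248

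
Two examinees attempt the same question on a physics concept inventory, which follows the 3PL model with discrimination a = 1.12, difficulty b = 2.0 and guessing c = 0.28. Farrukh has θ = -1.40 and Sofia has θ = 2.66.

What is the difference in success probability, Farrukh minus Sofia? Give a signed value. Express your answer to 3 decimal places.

-0.472

P(θ) = c + (1 − c) · 1 / (1 + exp(−a(θ − b)))
P(Farrukh) = 0.2956  [exponent -3.8080]
P(Sofia) = 0.7673  [exponent 0.7392]
Difference = 0.2956 − 0.7673 = -0.4717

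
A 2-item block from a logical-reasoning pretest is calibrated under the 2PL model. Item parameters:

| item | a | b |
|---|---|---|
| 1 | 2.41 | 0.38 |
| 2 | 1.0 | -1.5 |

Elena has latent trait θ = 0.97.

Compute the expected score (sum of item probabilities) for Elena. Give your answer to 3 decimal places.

1.728

P(θ) = 1 / (1 + exp(−a(θ − b)))
P_1 = 1/(1+e^{-1.4219}) = 0.8056
P_2 = 1/(1+e^{-2.4700}) = 0.9220
E[score] = 0.8056 + 0.9220 = 1.7276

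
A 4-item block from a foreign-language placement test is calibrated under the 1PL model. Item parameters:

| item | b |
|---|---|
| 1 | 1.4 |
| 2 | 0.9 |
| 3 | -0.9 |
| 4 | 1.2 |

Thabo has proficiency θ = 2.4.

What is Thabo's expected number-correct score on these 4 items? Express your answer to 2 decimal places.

3.28

P(θ) = 1 / (1 + exp(−(θ − b)))
P_1 = 1/(1+e^{-1.0000}) = 0.7311
P_2 = 1/(1+e^{-1.5000}) = 0.8176
P_3 = 1/(1+e^{-3.3000}) = 0.9644
P_4 = 1/(1+e^{-1.2000}) = 0.7685
E[score] = 0.7311 + 0.8176 + 0.9644 + 0.7685 = 3.2816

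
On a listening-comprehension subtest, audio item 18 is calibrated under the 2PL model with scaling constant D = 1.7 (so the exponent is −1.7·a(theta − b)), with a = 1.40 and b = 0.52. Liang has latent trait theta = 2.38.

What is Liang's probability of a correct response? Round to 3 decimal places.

0.988

P(theta) = 1 / (1 + exp(−D·a(theta − b)))
Exponent: 1.7 × 1.40 × (2.38 − 0.52) = 4.4268
1/(1 + e^{-4.4268}) = 0.9882
P = 0.9882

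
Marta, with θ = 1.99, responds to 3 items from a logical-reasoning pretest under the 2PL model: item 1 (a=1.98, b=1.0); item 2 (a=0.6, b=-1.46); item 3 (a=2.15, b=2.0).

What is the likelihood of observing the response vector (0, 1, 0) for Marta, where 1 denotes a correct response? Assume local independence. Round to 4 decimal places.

P(θ) = 1 / (1 + exp(−a(θ − b)))
P_1 = 1/(1+e^{-1.9602}) = 0.8766
P_2 = 1/(1+e^{-2.0700}) = 0.8880
P_3 = 1/(1+e^{0.0215}) = 0.4946
L = (1−P_1) × P_2 × (1−P_3) = 0.1234 × 0.8880 × 0.5054 = 0.05540

0.0554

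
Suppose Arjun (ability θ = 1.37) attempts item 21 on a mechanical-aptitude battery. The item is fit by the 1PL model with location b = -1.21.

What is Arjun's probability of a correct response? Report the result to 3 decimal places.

0.930

P(θ) = 1 / (1 + exp(−(θ − b)))
Exponent: (1.37 − (-1.21)) = 2.5800
1/(1 + e^{-2.5800}) = 0.9296
P = 0.9296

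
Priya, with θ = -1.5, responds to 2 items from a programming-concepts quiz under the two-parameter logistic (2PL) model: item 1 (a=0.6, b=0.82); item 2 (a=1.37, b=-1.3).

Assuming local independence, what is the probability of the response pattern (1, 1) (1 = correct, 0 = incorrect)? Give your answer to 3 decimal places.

P(θ) = 1 / (1 + exp(−a(θ − b)))
P_1 = 1/(1+e^{1.3920}) = 0.1991
P_2 = 1/(1+e^{0.2740}) = 0.4319
L = P_1 × P_2 = 0.1991 × 0.4319 = 0.08599

0.086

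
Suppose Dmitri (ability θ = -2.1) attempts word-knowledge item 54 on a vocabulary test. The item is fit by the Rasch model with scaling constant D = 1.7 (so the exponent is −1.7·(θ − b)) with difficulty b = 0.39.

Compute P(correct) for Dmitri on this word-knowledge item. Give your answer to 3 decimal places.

P(θ) = 1 / (1 + exp(−D·(θ − b)))
Exponent: 1.7 × (-2.1 − 0.39) = -4.2330
1/(1 + e^{4.2330}) = 0.0143
P = 0.0143

0.014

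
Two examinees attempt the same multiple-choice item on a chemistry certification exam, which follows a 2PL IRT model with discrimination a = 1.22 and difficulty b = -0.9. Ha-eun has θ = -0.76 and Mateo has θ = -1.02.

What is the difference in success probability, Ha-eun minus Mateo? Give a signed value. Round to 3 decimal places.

0.079

P(θ) = 1 / (1 + exp(−a(θ − b)))
P(Ha-eun) = 0.5426  [exponent 0.1708]
P(Mateo) = 0.4635  [exponent -0.1464]
Difference = 0.5426 − 0.4635 = 0.0791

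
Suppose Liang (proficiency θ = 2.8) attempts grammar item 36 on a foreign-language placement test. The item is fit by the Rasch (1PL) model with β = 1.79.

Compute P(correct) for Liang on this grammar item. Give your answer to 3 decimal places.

P(θ) = 1 / (1 + exp(−(θ − β)))
Exponent: (2.8 − 1.79) = 1.0100
1/(1 + e^{-1.0100}) = 0.7330
P = 0.7330

0.733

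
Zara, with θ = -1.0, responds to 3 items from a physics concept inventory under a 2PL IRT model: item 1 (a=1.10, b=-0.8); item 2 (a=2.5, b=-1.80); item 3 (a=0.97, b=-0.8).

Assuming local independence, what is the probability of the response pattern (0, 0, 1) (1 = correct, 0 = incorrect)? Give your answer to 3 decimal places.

P(θ) = 1 / (1 + exp(−a(θ − b)))
P_1 = 1/(1+e^{0.2200}) = 0.4452
P_2 = 1/(1+e^{-2.0000}) = 0.8808
P_3 = 1/(1+e^{0.1940}) = 0.4517
L = (1−P_1) × (1−P_2) × P_3 = 0.5548 × 0.1192 × 0.4517 = 0.02987

0.030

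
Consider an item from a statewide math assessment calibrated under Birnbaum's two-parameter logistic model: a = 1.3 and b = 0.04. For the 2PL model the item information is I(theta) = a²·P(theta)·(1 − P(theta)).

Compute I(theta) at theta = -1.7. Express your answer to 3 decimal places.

P = 1/(1+e^{2.2620}) = 0.0943
P(1−P) = 0.0943 × 0.9057 = 0.0854
I = a² × P(1−P) = 1.3² × 0.0854 = 0.14437

0.144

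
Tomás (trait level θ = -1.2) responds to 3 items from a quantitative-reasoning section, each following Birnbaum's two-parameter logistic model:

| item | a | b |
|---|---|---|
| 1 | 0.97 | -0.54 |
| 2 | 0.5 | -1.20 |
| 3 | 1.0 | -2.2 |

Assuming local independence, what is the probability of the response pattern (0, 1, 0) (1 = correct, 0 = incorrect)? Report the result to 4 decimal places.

0.0881

P(θ) = 1 / (1 + exp(−a(θ − b)))
P_1 = 1/(1+e^{0.6402}) = 0.3452
P_2 = 1/(1+e^{0.0000}) = 0.5000
P_3 = 1/(1+e^{-1.0000}) = 0.7311
L = (1−P_1) × P_2 × (1−P_3) = 0.6548 × 0.5000 × 0.2689 = 0.08805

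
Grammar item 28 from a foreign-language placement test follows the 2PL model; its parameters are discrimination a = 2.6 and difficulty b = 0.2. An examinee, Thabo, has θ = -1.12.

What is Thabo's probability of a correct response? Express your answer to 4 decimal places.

0.0313

P(θ) = 1 / (1 + exp(−a(θ − b)))
Exponent: 2.6 × (-1.12 − 0.2) = -3.4320
1/(1 + e^{3.4320}) = 0.0313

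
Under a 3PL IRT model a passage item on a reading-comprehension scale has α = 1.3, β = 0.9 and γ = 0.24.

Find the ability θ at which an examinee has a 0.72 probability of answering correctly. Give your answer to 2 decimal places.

P(θ) = γ + (1 − γ) · 1 / (1 + exp(−α(θ − β)))
Remove guessing floor: (0.72 − 0.24)/(1 − 0.24) = 0.6316
logit = ln(0.6316/0.3684) = 0.5390
θ = β + logit/(α) = 0.9 + 0.5390/1.3000 = 1.3146

1.31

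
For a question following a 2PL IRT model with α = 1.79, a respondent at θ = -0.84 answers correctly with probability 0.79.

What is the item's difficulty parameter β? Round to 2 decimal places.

-1.58

P(θ) = 1 / (1 + exp(−α(θ − β)))
logit(0.79) = ln(0.79/0.21) = 1.3249
β = θ − logit/(α) = -0.84 − 1.3249/1.7900 = -1.5802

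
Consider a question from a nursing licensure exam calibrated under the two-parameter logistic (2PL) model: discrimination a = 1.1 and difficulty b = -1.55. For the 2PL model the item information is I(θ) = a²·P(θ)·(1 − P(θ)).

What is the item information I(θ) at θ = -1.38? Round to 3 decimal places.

P = 1/(1+e^{-0.1870}) = 0.5466
P(1−P) = 0.5466 × 0.4534 = 0.2478
I = a² × P(1−P) = 1.1² × 0.2478 = 0.29987

0.300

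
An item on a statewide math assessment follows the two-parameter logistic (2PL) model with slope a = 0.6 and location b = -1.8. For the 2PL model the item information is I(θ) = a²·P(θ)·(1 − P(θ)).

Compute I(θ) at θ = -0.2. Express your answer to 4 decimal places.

P = 1/(1+e^{-0.9600}) = 0.7231
P(1−P) = 0.7231 × 0.2769 = 0.2002
I = a² × P(1−P) = 0.6² × 0.2002 = 0.07208

0.0721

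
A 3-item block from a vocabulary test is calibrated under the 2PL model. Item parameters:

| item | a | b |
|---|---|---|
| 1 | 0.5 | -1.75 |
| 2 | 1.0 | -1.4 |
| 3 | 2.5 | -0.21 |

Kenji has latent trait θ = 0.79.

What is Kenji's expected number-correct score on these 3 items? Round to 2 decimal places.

P(θ) = 1 / (1 + exp(−a(θ − b)))
P_1 = 1/(1+e^{-1.2700}) = 0.7807
P_2 = 1/(1+e^{-2.1900}) = 0.8993
P_3 = 1/(1+e^{-2.5000}) = 0.9241
E[score] = 0.7807 + 0.8993 + 0.9241 = 2.6042

2.60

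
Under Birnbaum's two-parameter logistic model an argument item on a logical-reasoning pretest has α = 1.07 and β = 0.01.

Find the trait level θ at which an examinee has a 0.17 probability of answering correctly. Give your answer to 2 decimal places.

-1.47

P(θ) = 1 / (1 + exp(−α(θ − β)))
logit = ln(0.1700/0.8300) = -1.5856
θ = β + logit/(α) = 0.01 + (-1.5856)/1.0700 = -1.4719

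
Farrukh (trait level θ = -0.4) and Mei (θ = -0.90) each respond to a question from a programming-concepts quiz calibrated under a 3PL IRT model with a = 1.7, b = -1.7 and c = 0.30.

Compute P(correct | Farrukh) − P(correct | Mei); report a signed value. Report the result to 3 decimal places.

P(θ) = c + (1 − c) · 1 / (1 + exp(−a(θ − b)))
P(Farrukh) = 0.9308  [exponent 2.2100]
P(Mei) = 0.8570  [exponent 1.3600]
Difference = 0.9308 − 0.8570 = 0.0738

0.074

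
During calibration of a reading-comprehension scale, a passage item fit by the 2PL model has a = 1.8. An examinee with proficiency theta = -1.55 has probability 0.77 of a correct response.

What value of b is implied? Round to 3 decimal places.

-2.221

P(theta) = 1 / (1 + exp(−a(theta − b)))
logit(0.77) = ln(0.77/0.23) = 1.2083
b = theta − logit/(a) = -1.55 − 1.2083/1.8000 = -2.2213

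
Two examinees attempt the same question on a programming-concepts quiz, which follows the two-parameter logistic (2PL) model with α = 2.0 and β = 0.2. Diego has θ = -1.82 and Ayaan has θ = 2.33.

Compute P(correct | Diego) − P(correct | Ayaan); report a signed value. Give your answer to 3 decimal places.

P(θ) = 1 / (1 + exp(−α(θ − β)))
P(Diego) = 0.0173  [exponent -4.0400]
P(Ayaan) = 0.9861  [exponent 4.2600]
Difference = 0.0173 − 0.9861 = -0.9688

-0.969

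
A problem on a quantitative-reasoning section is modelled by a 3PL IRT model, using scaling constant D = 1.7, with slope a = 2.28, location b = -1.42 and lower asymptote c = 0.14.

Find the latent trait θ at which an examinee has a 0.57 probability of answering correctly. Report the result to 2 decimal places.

P(θ) = c + (1 − c) · 1 / (1 + exp(−D·a(θ − b)))
Remove guessing floor: (0.57 − 0.14)/(1 − 0.14) = 0.5000
logit = ln(0.5000/0.5000) = 0.0000
θ = b + logit/(1.7·a) = -1.42 + 0.0000/3.8760 = -1.4200

-1.42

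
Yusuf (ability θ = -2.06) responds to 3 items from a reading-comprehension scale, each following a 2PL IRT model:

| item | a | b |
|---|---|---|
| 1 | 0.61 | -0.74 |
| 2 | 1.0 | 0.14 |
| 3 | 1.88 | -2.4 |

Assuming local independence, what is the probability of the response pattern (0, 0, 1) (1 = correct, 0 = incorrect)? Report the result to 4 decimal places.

P(θ) = 1 / (1 + exp(−a(θ − b)))
P_1 = 1/(1+e^{0.8052}) = 0.3089
P_2 = 1/(1+e^{2.2000}) = 0.0998
P_3 = 1/(1+e^{-0.6392}) = 0.6546
L = (1−P_1) × (1−P_2) × P_3 = 0.6911 × 0.9002 × 0.6546 = 0.40724

0.4072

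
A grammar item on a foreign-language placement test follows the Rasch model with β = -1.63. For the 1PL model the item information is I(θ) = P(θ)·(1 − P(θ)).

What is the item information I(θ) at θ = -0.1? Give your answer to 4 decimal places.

0.1463

P = 1/(1+e^{-1.5300}) = 0.8220
P(1−P) = 0.8220 × 0.1780 = 0.1463
I = P(1−P) = 0.14631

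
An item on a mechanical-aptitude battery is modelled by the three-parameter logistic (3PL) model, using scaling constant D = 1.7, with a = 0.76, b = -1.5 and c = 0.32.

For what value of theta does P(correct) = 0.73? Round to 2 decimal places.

P(theta) = c + (1 − c) · 1 / (1 + exp(−D·a(theta − b)))
Remove guessing floor: (0.73 − 0.32)/(1 − 0.32) = 0.6029
logit = ln(0.6029/0.3971) = 0.4177
theta = b + logit/(1.7·a) = -1.5 + 0.4177/1.2920 = -1.1767

-1.18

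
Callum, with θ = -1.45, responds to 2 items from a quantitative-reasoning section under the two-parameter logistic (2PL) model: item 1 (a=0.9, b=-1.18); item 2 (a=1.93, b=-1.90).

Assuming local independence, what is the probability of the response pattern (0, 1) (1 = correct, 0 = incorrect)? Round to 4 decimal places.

0.3948

P(θ) = 1 / (1 + exp(−a(θ − b)))
P_1 = 1/(1+e^{0.2430}) = 0.4395
P_2 = 1/(1+e^{-0.8685}) = 0.7044
L = (1−P_1) × P_2 = 0.5605 × 0.7044 = 0.39480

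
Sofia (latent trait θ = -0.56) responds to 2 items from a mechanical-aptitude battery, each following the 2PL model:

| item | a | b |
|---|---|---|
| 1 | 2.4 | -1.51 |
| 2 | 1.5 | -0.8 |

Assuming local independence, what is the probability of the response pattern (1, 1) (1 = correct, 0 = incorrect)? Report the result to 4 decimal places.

P(θ) = 1 / (1 + exp(−a(θ − b)))
P_1 = 1/(1+e^{-2.2800}) = 0.9072
P_2 = 1/(1+e^{-0.3600}) = 0.5890
L = P_1 × P_2 = 0.9072 × 0.5890 = 0.53438

0.5344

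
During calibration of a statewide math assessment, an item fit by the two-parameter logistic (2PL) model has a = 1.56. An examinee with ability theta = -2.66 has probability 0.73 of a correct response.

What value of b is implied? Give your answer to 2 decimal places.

-3.30

P(theta) = 1 / (1 + exp(−a(theta − b)))
logit(0.73) = ln(0.73/0.27) = 0.9946
b = theta − logit/(a) = -2.66 − 0.9946/1.5600 = -3.2976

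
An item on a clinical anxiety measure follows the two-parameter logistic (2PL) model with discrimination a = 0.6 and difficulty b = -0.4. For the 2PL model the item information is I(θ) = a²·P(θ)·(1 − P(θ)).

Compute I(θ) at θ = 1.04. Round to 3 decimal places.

P = 1/(1+e^{-0.8640}) = 0.7035
P(1−P) = 0.7035 × 0.2965 = 0.2086
I = a² × P(1−P) = 0.6² × 0.2086 = 0.07509

0.075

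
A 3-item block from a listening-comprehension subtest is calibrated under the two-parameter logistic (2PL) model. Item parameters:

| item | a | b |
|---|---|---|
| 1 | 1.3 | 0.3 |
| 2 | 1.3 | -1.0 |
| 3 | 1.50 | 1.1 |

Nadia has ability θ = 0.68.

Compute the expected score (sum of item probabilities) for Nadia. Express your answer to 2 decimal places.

1.87

P(θ) = 1 / (1 + exp(−a(θ − b)))
P_1 = 1/(1+e^{-0.4940}) = 0.6210
P_2 = 1/(1+e^{-2.1840}) = 0.8988
P_3 = 1/(1+e^{0.6300}) = 0.3475
E[score] = 0.6210 + 0.8988 + 0.3475 = 1.8674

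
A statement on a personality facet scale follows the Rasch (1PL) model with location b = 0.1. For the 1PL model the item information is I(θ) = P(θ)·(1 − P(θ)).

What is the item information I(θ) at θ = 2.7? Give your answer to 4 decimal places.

0.0644

P = 1/(1+e^{-2.6000}) = 0.9309
P(1−P) = 0.9309 × 0.0691 = 0.0644
I = P(1−P) = 0.06436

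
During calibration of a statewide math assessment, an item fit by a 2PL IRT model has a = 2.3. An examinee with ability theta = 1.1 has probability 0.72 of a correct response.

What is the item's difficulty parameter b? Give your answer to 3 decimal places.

0.689

P(theta) = 1 / (1 + exp(−a(theta − b)))
logit(0.72) = ln(0.72/0.28) = 0.9445
b = theta − logit/(a) = 1.1 − 0.9445/2.3000 = 0.6894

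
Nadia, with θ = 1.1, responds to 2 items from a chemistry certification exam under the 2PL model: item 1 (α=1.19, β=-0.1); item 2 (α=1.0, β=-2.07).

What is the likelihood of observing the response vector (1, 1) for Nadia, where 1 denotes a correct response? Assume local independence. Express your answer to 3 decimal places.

0.774

P(θ) = 1 / (1 + exp(−α(θ − β)))
P_1 = 1/(1+e^{-1.4280}) = 0.8066
P_2 = 1/(1+e^{-3.1700}) = 0.9597
L = P_1 × P_2 = 0.8066 × 0.9597 = 0.77408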